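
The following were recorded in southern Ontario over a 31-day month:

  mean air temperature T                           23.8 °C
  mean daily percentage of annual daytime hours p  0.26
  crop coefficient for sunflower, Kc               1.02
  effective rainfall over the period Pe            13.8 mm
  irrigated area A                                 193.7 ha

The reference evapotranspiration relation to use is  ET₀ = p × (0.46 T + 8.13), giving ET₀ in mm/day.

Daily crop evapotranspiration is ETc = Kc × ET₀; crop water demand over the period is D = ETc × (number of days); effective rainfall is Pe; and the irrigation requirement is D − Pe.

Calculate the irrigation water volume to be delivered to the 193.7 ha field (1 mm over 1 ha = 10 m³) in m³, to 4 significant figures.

ET₀ = 0.26 × (0.46 × 23.8 + 8.13) = 0.26 × 19.078 = 4.9603 mm/d
ETc = Kc × ET₀ = 1.02 × 4.9603 = 5.0595 mm/d
Crop demand D = ETc × 31 d = 5.0595 × 31 = 156.845 mm
D − Pe = 156.845 − 13.8 = 143.045 mm
Volume = 143.045 mm × 193.7 ha × 10 = 277078.2 m³

277100 m³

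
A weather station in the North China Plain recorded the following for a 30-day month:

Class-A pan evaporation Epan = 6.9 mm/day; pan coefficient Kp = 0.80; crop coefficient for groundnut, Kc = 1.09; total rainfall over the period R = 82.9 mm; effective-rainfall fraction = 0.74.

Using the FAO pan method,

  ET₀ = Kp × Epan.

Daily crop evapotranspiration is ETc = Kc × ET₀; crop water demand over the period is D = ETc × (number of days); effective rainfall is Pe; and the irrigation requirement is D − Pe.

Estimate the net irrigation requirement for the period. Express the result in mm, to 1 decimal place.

ET₀ = 0.80 × 6.9 = 5.5200 mm/d
ETc = Kc × ET₀ = 1.09 × 5.5200 = 6.0168 mm/d
Crop demand D = ETc × 30 d = 6.0168 × 30 = 180.504 mm
Pe = 0.74 × 82.9 = 61.346 mm
D − Pe = 180.504 − 61.346 = 119.158 mm

119.2 mm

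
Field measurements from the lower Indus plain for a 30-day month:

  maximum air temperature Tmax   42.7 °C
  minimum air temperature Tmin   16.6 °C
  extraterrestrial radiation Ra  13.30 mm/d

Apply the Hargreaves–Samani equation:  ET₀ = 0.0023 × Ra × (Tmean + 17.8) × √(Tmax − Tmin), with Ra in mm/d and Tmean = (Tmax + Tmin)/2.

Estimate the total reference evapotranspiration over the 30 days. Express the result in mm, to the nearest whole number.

222 mm

Tmean = (42.7 + 16.6)/2 = 29.65 °C
ET₀ = 0.0023 × 13.30 × (29.65 + 17.8) × √26.1 = 0.0023 × 13.30 × 47.45 × 5.1088 = 7.4154 mm/d
Over 30 days: 7.4154 × 30 = 222.462 mm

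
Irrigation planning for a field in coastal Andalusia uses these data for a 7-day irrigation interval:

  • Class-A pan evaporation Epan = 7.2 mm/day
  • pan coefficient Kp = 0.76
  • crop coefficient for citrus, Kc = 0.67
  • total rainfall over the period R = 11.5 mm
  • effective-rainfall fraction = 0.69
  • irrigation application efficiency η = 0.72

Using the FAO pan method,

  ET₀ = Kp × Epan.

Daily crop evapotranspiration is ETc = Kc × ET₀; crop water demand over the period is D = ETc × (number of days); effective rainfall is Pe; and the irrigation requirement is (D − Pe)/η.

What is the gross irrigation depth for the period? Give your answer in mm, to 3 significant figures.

24.6 mm

ET₀ = 0.76 × 7.2 = 5.4720 mm/d
ETc = Kc × ET₀ = 0.67 × 5.4720 = 3.6662 mm/d
Crop demand D = ETc × 7 d = 3.6662 × 7 = 25.663 mm
Pe = 0.69 × 11.5 = 7.935 mm
D − Pe = 25.663 − 7.935 = 17.728 mm
Gross irrigation = 17.728 / 0.72 = 24.622 mm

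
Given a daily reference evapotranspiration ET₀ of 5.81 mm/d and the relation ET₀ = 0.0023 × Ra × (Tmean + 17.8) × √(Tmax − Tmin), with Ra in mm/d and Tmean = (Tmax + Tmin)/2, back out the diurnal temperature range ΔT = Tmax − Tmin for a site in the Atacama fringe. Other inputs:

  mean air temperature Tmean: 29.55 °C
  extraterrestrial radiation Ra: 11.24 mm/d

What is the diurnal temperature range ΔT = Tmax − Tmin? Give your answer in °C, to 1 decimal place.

22.5 °C

√ΔT = ET₀ / [0.0023 × Ra × (Tmean+17.8)] = 5.81 / (0.0023 × 11.24 × 47.35) = 4.7464
ΔT = 4.7464² = 22.528 °C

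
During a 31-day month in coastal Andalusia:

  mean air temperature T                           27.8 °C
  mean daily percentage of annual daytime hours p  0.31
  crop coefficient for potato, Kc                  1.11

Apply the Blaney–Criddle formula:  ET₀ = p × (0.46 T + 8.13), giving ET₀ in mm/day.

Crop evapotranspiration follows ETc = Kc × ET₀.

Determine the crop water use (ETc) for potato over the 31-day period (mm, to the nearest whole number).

ET₀ = 0.31 × (0.46 × 27.8 + 8.13) = 0.31 × 20.918 = 6.4846 mm/d
ETc = Kc × ET₀ = 1.11 × 6.4846 = 7.1979 mm/d
Over 31 days: 7.1979 × 31 = 223.135 mm

223 mm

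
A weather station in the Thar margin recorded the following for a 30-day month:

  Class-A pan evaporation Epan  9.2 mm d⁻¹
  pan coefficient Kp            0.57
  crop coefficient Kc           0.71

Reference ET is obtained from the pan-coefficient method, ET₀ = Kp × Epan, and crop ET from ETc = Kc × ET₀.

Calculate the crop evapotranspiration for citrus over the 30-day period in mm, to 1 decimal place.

ET₀ = 0.57 × 9.2 = 5.2440 mm/d
ETc = Kc × ET₀ = 0.71 × 5.2440 = 3.7232 mm/d
Over 30 days: 3.7232 × 30 = 111.696 mm

111.7 mm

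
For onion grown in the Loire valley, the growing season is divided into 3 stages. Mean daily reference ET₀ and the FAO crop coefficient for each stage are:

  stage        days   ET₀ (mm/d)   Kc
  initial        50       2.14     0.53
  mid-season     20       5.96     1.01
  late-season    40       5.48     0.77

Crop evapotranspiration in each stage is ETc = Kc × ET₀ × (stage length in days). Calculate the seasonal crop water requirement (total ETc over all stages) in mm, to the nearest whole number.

346 mm

initial: 0.53 × 2.14 × 50 = 56.71 mm
mid-season: 1.01 × 5.96 × 20 = 120.39 mm
late-season: 0.77 × 5.48 × 40 = 168.78 mm
Seasonal total = 345.88 mm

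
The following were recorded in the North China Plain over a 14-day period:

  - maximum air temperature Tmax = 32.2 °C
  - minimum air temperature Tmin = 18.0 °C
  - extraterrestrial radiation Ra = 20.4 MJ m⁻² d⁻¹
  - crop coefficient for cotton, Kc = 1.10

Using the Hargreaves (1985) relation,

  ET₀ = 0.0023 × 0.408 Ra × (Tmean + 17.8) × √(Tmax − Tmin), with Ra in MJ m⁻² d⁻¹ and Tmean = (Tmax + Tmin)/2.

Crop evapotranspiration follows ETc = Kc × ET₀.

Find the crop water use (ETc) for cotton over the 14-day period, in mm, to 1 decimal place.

Tmean = (32.2 + 18.0)/2 = 25.10 °C
0.408 Ra = 0.408 × 20.4 = 8.3232 mm/d equivalent
ET₀ = 0.0023 × 8.3232 × (25.10 + 17.8) × √14.2 = 0.0023 × 8.3232 × 42.90 × 3.7683 = 3.0947 mm/d
ETc = Kc × ET₀ = 1.10 × 3.0947 = 3.4042 mm/d
Over 14 days: 3.4042 × 14 = 47.659 mm

47.7 mm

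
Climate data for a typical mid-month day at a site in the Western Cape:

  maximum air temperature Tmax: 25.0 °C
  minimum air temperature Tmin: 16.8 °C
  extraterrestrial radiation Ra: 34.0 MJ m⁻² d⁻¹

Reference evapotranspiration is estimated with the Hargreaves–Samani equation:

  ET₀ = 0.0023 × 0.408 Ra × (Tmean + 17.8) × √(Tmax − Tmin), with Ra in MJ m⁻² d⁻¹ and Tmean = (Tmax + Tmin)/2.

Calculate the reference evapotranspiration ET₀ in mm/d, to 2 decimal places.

Tmean = (25.0 + 16.8)/2 = 20.90 °C
0.408 Ra = 0.408 × 34.0 = 13.8720 mm/d equivalent
ET₀ = 0.0023 × 13.8720 × (20.90 + 17.8) × √8.2 = 0.0023 × 13.8720 × 38.70 × 2.8636 = 3.5358 mm/d

3.54 mm/d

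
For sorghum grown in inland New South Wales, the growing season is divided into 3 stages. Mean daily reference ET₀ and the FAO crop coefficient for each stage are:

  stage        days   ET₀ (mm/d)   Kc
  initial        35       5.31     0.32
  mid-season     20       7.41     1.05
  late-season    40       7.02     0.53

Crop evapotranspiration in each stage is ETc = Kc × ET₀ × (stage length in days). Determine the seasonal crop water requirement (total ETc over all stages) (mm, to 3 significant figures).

364 mm

initial: 0.32 × 5.31 × 35 = 59.47 mm
mid-season: 1.05 × 7.41 × 20 = 155.61 mm
late-season: 0.53 × 7.02 × 40 = 148.82 mm
Seasonal total = 363.90 mm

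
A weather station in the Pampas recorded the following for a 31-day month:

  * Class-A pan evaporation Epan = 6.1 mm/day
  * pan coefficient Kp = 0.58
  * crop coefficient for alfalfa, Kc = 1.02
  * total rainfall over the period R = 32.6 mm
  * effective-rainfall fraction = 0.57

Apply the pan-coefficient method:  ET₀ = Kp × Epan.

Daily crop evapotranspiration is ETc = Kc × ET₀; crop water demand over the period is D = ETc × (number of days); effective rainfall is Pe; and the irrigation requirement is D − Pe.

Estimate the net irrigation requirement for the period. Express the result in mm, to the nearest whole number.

93 mm

ET₀ = 0.58 × 6.1 = 3.5380 mm/d
ETc = Kc × ET₀ = 1.02 × 3.5380 = 3.6088 mm/d
Crop demand D = ETc × 31 d = 3.6088 × 31 = 111.873 mm
Pe = 0.57 × 32.6 = 18.582 mm
D − Pe = 111.873 − 18.582 = 93.291 mm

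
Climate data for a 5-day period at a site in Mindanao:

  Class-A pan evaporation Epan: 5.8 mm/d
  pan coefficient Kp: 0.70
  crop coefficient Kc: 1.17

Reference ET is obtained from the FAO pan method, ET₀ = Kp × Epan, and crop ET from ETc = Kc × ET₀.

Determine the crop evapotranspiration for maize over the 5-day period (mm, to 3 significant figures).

23.8 mm

ET₀ = 0.70 × 5.8 = 4.0600 mm/d
ETc = Kc × ET₀ = 1.17 × 4.0600 = 4.7502 mm/d
Over 5 days: 4.7502 × 5 = 23.751 mm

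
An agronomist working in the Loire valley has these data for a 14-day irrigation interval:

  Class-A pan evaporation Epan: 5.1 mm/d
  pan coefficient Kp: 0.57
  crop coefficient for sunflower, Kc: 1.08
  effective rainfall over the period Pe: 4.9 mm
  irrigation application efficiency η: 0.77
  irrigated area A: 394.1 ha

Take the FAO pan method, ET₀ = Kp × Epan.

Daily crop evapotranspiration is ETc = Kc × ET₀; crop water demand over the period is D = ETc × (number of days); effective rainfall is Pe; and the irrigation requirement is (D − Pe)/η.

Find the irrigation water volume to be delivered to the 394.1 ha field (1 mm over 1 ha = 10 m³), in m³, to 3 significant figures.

200000 m³

ET₀ = 0.57 × 5.1 = 2.9070 mm/d
ETc = Kc × ET₀ = 1.08 × 2.9070 = 3.1396 mm/d
Crop demand D = ETc × 14 d = 3.1396 × 14 = 43.954 mm
D − Pe = 43.954 − 4.9 = 39.054 mm
Gross irrigation = 39.054 / 0.77 = 50.719 mm
Volume = 50.719 mm × 394.1 ha × 10 = 199883.6 m³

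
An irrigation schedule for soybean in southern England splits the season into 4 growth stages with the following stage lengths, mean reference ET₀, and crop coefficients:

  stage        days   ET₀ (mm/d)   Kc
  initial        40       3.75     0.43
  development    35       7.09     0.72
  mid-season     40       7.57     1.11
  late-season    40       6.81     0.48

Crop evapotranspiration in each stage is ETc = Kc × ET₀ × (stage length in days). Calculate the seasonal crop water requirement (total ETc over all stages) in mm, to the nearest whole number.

initial: 0.43 × 3.75 × 40 = 64.50 mm
development: 0.72 × 7.09 × 35 = 178.67 mm
mid-season: 1.11 × 7.57 × 40 = 336.11 mm
late-season: 0.48 × 6.81 × 40 = 130.75 mm
Seasonal total = 710.03 mm

710 mm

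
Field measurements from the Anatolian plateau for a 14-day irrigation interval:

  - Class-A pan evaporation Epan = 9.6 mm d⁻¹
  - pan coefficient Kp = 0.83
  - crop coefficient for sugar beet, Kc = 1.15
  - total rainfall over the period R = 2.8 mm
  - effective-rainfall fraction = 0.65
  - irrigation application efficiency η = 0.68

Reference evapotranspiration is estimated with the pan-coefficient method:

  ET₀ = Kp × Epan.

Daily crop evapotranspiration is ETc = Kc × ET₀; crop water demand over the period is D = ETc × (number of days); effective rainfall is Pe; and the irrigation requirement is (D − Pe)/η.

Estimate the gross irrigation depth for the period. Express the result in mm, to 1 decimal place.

186.0 mm

ET₀ = 0.83 × 9.6 = 7.9680 mm/d
ETc = Kc × ET₀ = 1.15 × 7.9680 = 9.1632 mm/d
Crop demand D = ETc × 14 d = 9.1632 × 14 = 128.285 mm
Pe = 0.65 × 2.8 = 1.820 mm
D − Pe = 128.285 − 1.820 = 126.465 mm
Gross irrigation = 126.465 / 0.68 = 185.978 mm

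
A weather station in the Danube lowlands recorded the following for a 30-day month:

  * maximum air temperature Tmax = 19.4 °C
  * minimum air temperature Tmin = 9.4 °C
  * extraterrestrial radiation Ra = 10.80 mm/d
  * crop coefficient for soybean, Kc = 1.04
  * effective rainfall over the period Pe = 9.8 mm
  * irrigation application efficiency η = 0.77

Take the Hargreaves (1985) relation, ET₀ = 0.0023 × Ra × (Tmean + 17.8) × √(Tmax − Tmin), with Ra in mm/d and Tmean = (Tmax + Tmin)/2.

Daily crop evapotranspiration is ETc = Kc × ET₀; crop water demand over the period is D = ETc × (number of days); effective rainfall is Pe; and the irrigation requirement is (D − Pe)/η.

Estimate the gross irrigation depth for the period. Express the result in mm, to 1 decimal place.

89.8 mm

Tmean = (19.4 + 9.4)/2 = 14.40 °C
ET₀ = 0.0023 × 10.80 × (14.40 + 17.8) × √10.0 = 0.0023 × 10.80 × 32.20 × 3.1623 = 2.5294 mm/d
ETc = Kc × ET₀ = 1.04 × 2.5294 = 2.6306 mm/d
Crop demand D = ETc × 30 d = 2.6306 × 30 = 78.918 mm
D − Pe = 78.918 − 9.8 = 69.118 mm
Gross irrigation = 69.118 / 0.77 = 89.764 mm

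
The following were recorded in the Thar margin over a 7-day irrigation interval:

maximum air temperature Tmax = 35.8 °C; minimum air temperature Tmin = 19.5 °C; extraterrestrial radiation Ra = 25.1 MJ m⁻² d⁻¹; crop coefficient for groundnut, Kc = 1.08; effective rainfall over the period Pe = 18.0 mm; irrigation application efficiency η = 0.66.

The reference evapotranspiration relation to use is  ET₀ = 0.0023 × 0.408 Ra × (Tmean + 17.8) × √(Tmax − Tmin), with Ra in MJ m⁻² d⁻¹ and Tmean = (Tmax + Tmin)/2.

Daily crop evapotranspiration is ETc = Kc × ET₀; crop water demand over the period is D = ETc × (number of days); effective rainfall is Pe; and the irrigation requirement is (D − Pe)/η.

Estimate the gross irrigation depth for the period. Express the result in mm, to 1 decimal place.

22.2 mm

Tmean = (35.8 + 19.5)/2 = 27.65 °C
0.408 Ra = 0.408 × 25.1 = 10.2408 mm/d equivalent
ET₀ = 0.0023 × 10.2408 × (27.65 + 17.8) × √16.3 = 0.0023 × 10.2408 × 45.45 × 4.0373 = 4.3220 mm/d
ETc = Kc × ET₀ = 1.08 × 4.3220 = 4.6678 mm/d
Crop demand D = ETc × 7 d = 4.6678 × 7 = 32.675 mm
D − Pe = 32.675 − 18.0 = 14.675 mm
Gross irrigation = 14.675 / 0.66 = 22.235 mm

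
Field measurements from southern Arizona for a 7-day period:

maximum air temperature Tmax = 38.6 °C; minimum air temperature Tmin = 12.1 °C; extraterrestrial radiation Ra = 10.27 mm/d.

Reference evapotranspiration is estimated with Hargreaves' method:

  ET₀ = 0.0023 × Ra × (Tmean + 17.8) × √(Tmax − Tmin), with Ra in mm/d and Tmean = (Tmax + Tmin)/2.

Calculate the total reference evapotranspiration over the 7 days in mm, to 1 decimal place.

Tmean = (38.6 + 12.1)/2 = 25.35 °C
ET₀ = 0.0023 × 10.27 × (25.35 + 17.8) × √26.5 = 0.0023 × 10.27 × 43.15 × 5.1478 = 5.2469 mm/d
Over 7 days: 5.2469 × 7 = 36.728 mm

36.7 mm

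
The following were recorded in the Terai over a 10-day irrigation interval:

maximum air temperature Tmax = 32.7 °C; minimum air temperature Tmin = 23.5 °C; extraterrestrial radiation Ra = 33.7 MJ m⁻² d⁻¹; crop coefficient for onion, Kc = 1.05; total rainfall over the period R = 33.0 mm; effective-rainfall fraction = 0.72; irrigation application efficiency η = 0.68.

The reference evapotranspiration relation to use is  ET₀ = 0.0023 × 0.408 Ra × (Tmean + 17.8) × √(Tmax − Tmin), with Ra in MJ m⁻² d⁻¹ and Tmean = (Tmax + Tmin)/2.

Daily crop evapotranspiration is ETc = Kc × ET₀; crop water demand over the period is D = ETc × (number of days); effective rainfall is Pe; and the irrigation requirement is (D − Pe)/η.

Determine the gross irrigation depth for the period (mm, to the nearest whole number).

Tmean = (32.7 + 23.5)/2 = 28.10 °C
0.408 Ra = 0.408 × 33.7 = 13.7496 mm/d equivalent
ET₀ = 0.0023 × 13.7496 × (28.10 + 17.8) × √9.2 = 0.0023 × 13.7496 × 45.90 × 3.0332 = 4.4028 mm/d
ETc = Kc × ET₀ = 1.05 × 4.4028 = 4.6229 mm/d
Crop demand D = ETc × 10 d = 4.6229 × 10 = 46.229 mm
Pe = 0.72 × 33.0 = 23.760 mm
D − Pe = 46.229 − 23.760 = 22.469 mm
Gross irrigation = 22.469 / 0.68 = 33.043 mm

33 mm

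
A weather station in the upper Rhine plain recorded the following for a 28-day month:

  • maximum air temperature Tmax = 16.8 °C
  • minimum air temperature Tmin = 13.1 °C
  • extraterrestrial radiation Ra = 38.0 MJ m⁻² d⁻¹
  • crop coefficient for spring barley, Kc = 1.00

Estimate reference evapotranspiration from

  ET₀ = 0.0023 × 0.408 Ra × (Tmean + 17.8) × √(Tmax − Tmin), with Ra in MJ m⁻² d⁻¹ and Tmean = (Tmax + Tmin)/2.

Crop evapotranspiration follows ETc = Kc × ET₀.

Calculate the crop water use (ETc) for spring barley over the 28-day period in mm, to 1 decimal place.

62.9 mm

Tmean = (16.8 + 13.1)/2 = 14.95 °C
0.408 Ra = 0.408 × 38.0 = 15.5040 mm/d equivalent
ET₀ = 0.0023 × 15.5040 × (14.95 + 17.8) × √3.7 = 0.0023 × 15.5040 × 32.75 × 1.9235 = 2.2463 mm/d
ETc = Kc × ET₀ = 1.00 × 2.2463 = 2.2463 mm/d
Over 28 days: 2.2463 × 28 = 62.896 mm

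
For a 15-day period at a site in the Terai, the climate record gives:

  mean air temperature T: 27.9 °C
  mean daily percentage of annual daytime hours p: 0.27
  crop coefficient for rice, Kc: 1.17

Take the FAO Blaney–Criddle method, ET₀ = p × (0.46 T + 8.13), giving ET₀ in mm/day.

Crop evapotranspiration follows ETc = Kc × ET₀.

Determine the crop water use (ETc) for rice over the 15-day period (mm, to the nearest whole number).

99 mm

ET₀ = 0.27 × (0.46 × 27.9 + 8.13) = 0.27 × 20.964 = 5.6603 mm/d
ETc = Kc × ET₀ = 1.17 × 5.6603 = 6.6226 mm/d
Over 15 days: 6.6226 × 15 = 99.339 mm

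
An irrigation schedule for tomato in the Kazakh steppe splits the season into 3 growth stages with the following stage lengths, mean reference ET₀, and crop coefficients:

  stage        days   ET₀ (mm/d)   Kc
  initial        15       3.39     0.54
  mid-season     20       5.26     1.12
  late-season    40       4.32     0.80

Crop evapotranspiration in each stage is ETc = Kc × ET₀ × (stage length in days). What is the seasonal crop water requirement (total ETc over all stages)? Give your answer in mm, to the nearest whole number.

284 mm

initial: 0.54 × 3.39 × 15 = 27.46 mm
mid-season: 1.12 × 5.26 × 20 = 117.82 mm
late-season: 0.80 × 4.32 × 40 = 138.24 mm
Seasonal total = 283.52 mm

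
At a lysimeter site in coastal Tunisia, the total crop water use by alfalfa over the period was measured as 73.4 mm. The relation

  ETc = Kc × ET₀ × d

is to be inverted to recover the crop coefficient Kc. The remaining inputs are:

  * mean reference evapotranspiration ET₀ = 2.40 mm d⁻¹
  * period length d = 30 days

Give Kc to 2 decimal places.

1.02

ETc = Kc × ET₀ × d  ⇒  Kc = ETc / (ET₀ × d)
Kc = 73.4 / (2.40 × 30) = 73.4 / 72.00 = 1.0194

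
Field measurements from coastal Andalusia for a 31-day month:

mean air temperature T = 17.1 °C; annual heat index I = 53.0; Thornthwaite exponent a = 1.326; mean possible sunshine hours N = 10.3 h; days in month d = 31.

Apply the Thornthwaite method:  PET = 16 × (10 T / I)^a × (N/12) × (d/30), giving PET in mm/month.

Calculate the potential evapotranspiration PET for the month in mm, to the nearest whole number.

10T/I = 10 × 17.1 / 53.0 = 3.2264
(10T/I)^a = 3.2264^1.326 = 4.7267
Uncorrected PET = 16 × 4.7267 = 75.627 mm
Correction = (N/12)(d/30) = (10.3/12)(31/30) = 0.8869
PET = 75.627 × 0.8869 = 67.074 mm/month

67 mm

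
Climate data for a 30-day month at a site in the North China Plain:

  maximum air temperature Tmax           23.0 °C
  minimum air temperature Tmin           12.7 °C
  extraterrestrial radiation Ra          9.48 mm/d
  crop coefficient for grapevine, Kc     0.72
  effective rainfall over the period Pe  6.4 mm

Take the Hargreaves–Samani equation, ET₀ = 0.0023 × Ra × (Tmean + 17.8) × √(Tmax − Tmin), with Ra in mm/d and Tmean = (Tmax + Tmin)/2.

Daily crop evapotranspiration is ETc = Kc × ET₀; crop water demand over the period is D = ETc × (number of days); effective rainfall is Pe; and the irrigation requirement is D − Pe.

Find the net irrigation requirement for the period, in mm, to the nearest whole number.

Tmean = (23.0 + 12.7)/2 = 17.85 °C
ET₀ = 0.0023 × 9.48 × (17.85 + 17.8) × √10.3 = 0.0023 × 9.48 × 35.65 × 3.2094 = 2.4947 mm/d
ETc = Kc × ET₀ = 0.72 × 2.4947 = 1.7962 mm/d
Crop demand D = ETc × 30 d = 1.7962 × 30 = 53.886 mm
D − Pe = 53.886 − 6.4 = 47.486 mm

47 mm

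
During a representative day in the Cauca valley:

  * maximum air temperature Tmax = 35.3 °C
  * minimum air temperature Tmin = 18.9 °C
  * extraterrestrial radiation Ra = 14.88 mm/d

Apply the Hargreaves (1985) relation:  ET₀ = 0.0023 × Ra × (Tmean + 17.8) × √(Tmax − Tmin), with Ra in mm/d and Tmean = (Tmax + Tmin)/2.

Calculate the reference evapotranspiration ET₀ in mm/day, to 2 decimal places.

Tmean = (35.3 + 18.9)/2 = 27.10 °C
ET₀ = 0.0023 × 14.88 × (27.10 + 17.8) × √16.4 = 0.0023 × 14.88 × 44.90 × 4.0497 = 6.2230 mm/d

6.22 mm/day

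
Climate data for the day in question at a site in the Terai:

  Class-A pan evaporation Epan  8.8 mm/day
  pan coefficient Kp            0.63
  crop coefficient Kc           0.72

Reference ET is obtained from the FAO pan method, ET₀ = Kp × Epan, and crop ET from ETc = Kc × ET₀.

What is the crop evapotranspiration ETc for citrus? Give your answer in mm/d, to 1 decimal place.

ET₀ = 0.63 × 8.8 = 5.5440 mm/d
ETc = Kc × ET₀ = 0.72 × 5.5440 = 3.9917 mm/d

4.0 mm/d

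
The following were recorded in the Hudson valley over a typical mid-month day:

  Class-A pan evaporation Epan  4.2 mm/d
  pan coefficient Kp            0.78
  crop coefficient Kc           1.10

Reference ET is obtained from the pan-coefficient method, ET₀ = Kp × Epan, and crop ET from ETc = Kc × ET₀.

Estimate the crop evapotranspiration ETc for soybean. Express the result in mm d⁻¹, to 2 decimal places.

3.60 mm d⁻¹

ET₀ = 0.78 × 4.2 = 3.2760 mm/d
ETc = Kc × ET₀ = 1.10 × 3.2760 = 3.6036 mm/d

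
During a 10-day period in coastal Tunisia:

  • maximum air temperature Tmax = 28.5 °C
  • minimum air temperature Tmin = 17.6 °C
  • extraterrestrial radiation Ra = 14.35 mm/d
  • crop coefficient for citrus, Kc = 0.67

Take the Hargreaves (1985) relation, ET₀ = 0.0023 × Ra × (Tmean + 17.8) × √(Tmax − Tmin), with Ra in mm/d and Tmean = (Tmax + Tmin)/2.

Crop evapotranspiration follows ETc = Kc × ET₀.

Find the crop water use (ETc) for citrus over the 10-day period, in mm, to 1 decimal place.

Tmean = (28.5 + 17.6)/2 = 23.05 °C
ET₀ = 0.0023 × 14.35 × (23.05 + 17.8) × √10.9 = 0.0023 × 14.35 × 40.85 × 3.3015 = 4.4513 mm/d
ETc = Kc × ET₀ = 0.67 × 4.4513 = 2.9824 mm/d
Over 10 days: 2.9824 × 10 = 29.824 mm

29.8 mm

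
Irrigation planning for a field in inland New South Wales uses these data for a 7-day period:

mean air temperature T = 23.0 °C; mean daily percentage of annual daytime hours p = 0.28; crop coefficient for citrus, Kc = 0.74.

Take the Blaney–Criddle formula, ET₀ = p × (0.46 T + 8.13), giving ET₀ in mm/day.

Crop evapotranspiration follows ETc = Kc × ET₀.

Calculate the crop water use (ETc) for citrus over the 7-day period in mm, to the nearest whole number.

27 mm

ET₀ = 0.28 × (0.46 × 23.0 + 8.13) = 0.28 × 18.710 = 5.2388 mm/d
ETc = Kc × ET₀ = 0.74 × 5.2388 = 3.8767 mm/d
Over 7 days: 3.8767 × 7 = 27.137 mm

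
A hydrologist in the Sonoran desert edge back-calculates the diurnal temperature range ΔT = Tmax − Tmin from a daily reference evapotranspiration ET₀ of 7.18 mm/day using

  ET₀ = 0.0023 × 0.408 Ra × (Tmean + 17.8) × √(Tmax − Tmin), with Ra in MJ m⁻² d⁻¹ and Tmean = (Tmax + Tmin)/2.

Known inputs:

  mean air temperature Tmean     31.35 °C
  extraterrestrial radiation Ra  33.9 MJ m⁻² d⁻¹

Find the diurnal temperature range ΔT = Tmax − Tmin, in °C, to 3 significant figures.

21.1 °C

√ΔT = ET₀ / [0.0023 × 0.408 × Ra × (Tmean+17.8)] = 7.18 / (0.0023 × 13.8312 × 49.15) = 4.5921
ΔT = 4.5921² = 21.087 °C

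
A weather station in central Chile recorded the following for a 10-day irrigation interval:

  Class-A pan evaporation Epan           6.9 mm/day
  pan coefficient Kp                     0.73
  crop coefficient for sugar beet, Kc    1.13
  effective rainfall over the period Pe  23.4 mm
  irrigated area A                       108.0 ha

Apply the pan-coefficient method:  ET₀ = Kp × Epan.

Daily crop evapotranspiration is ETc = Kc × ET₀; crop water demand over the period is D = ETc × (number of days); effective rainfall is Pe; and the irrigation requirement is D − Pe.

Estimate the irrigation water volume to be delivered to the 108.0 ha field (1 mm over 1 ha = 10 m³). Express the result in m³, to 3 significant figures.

ET₀ = 0.73 × 6.9 = 5.0370 mm/d
ETc = Kc × ET₀ = 1.13 × 5.0370 = 5.6918 mm/d
Crop demand D = ETc × 10 d = 5.6918 × 10 = 56.918 mm
D − Pe = 56.918 − 23.4 = 33.518 mm
Volume = 33.518 mm × 108.0 ha × 10 = 36199.4 m³

36200 m³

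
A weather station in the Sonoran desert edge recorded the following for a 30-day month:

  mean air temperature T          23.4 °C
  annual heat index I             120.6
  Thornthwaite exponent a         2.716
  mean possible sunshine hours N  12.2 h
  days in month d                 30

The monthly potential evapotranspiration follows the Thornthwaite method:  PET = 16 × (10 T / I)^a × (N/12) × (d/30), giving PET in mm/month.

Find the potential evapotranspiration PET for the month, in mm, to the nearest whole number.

98 mm

10T/I = 10 × 23.4 / 120.6 = 1.9403
(10T/I)^a = 1.9403^2.716 = 6.0513
Uncorrected PET = 16 × 6.0513 = 96.821 mm
Correction = (N/12)(d/30) = (12.2/12)(30/30) = 1.0167
PET = 96.821 × 1.0167 = 98.438 mm/month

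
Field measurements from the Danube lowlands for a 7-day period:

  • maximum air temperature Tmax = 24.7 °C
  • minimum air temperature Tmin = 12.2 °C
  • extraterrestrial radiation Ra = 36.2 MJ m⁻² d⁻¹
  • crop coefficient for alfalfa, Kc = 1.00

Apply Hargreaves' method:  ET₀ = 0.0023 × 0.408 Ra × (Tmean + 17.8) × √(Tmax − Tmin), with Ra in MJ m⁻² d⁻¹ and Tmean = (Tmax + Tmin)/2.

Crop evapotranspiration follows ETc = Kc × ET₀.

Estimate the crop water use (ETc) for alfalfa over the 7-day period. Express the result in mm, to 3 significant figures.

30.5 mm

Tmean = (24.7 + 12.2)/2 = 18.45 °C
0.408 Ra = 0.408 × 36.2 = 14.7696 mm/d equivalent
ET₀ = 0.0023 × 14.7696 × (18.45 + 17.8) × √12.5 = 0.0023 × 14.7696 × 36.25 × 3.5355 = 4.3537 mm/d
ETc = Kc × ET₀ = 1.00 × 4.3537 = 4.3537 mm/d
Over 7 days: 4.3537 × 7 = 30.476 mm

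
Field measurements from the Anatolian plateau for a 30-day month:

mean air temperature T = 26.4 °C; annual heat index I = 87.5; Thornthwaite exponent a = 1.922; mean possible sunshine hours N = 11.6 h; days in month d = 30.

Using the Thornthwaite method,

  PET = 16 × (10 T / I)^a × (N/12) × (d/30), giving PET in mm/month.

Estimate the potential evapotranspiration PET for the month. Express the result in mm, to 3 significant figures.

129 mm

10T/I = 10 × 26.4 / 87.5 = 3.0171
(10T/I)^a = 3.0171^1.922 = 8.3516
Uncorrected PET = 16 × 8.3516 = 133.626 mm
Correction = (N/12)(d/30) = (11.6/12)(30/30) = 0.9667
PET = 133.626 × 0.9667 = 129.176 mm/month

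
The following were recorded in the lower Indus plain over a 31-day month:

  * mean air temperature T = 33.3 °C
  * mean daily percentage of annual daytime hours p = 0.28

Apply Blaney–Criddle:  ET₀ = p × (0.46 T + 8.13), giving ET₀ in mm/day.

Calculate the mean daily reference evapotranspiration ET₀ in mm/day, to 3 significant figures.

6.57 mm/day

ET₀ = 0.28 × (0.46 × 33.3 + 8.13) = 0.28 × 23.448 = 6.5654 mm/d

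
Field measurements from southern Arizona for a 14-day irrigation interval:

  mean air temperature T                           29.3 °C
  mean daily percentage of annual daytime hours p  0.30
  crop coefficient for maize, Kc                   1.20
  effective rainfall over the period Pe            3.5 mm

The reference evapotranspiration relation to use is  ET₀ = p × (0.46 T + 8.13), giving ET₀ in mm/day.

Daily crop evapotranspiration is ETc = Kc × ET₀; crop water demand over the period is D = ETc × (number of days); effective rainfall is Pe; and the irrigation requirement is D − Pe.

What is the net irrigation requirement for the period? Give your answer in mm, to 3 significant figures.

ET₀ = 0.30 × (0.46 × 29.3 + 8.13) = 0.30 × 21.608 = 6.4824 mm/d
ETc = Kc × ET₀ = 1.20 × 6.4824 = 7.7789 mm/d
Crop demand D = ETc × 14 d = 7.7789 × 14 = 108.905 mm
D − Pe = 108.905 − 3.5 = 105.405 mm

105 mm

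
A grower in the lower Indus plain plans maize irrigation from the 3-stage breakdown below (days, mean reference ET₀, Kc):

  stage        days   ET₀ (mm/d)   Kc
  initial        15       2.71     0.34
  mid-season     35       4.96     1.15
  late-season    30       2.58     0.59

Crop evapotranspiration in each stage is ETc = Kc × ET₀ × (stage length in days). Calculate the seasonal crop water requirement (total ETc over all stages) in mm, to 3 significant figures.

259 mm

initial: 0.34 × 2.71 × 15 = 13.82 mm
mid-season: 1.15 × 4.96 × 35 = 199.64 mm
late-season: 0.59 × 2.58 × 30 = 45.67 mm
Seasonal total = 259.13 mm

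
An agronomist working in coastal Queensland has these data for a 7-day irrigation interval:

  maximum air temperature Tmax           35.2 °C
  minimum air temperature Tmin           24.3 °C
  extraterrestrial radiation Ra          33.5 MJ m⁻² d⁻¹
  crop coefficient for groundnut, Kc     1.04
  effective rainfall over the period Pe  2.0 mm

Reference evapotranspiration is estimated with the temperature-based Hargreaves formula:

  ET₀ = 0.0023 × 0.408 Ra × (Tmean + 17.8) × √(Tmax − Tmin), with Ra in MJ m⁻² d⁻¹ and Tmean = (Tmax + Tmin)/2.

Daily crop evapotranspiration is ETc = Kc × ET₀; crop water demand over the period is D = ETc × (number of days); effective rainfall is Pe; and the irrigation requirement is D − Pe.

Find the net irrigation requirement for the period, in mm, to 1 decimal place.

33.9 mm

Tmean = (35.2 + 24.3)/2 = 29.75 °C
0.408 Ra = 0.408 × 33.5 = 13.6680 mm/d equivalent
ET₀ = 0.0023 × 13.6680 × (29.75 + 17.8) × √10.9 = 0.0023 × 13.6680 × 47.55 × 3.3015 = 4.9351 mm/d
ETc = Kc × ET₀ = 1.04 × 4.9351 = 5.1325 mm/d
Crop demand D = ETc × 7 d = 5.1325 × 7 = 35.928 mm
D − Pe = 35.928 − 2.0 = 33.928 mm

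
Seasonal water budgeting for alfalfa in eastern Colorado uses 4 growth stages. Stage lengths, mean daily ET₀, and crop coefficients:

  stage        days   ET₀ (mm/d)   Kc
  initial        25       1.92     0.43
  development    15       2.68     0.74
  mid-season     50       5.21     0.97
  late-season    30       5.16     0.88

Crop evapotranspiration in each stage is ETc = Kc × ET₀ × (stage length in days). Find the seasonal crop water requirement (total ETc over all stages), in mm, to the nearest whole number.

initial: 0.43 × 1.92 × 25 = 20.64 mm
development: 0.74 × 2.68 × 15 = 29.75 mm
mid-season: 0.97 × 5.21 × 50 = 252.69 mm
late-season: 0.88 × 5.16 × 30 = 136.22 mm
Seasonal total = 439.30 mm

439 mm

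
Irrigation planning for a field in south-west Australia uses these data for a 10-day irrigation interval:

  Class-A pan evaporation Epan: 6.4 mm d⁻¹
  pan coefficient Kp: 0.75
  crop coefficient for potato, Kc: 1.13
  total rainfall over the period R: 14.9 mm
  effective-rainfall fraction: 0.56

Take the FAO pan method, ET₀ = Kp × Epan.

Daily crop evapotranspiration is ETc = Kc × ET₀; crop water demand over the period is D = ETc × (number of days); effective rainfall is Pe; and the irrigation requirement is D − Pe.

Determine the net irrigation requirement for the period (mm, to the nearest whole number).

46 mm

ET₀ = 0.75 × 6.4 = 4.8000 mm/d
ETc = Kc × ET₀ = 1.13 × 4.8000 = 5.4240 mm/d
Crop demand D = ETc × 10 d = 5.4240 × 10 = 54.240 mm
Pe = 0.56 × 14.9 = 8.344 mm
D − Pe = 54.240 − 8.344 = 45.896 mm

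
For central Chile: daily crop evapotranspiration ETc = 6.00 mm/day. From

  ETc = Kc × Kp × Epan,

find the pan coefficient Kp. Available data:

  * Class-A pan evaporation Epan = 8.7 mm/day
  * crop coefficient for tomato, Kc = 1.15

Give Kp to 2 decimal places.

ETc = Kc × Kp × Epan  ⇒  Kp = ETc / (Kc × Epan)
Kp = 6.00 / (1.15 × 8.7) = 6.00 / 10.005 = 0.5997

0.60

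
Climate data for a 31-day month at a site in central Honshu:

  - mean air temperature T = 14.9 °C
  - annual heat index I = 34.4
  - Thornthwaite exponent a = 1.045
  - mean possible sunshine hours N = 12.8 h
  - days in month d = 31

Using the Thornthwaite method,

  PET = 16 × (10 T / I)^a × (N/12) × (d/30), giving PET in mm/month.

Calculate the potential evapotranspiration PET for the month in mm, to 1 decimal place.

81.6 mm

10T/I = 10 × 14.9 / 34.4 = 4.3314
(10T/I)^a = 4.3314^1.045 = 4.6268
Uncorrected PET = 16 × 4.6268 = 74.029 mm
Correction = (N/12)(d/30) = (12.8/12)(31/30) = 1.1022
PET = 74.029 × 1.1022 = 81.595 mm/month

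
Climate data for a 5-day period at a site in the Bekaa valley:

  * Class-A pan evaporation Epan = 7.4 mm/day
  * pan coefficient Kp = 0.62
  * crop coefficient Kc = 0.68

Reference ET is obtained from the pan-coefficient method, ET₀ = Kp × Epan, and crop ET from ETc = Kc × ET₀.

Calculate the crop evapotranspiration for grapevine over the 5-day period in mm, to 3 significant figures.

ET₀ = 0.62 × 7.4 = 4.5880 mm/d
ETc = Kc × ET₀ = 0.68 × 4.5880 = 3.1198 mm/d
Over 5 days: 3.1198 × 5 = 15.599 mm

15.6 mm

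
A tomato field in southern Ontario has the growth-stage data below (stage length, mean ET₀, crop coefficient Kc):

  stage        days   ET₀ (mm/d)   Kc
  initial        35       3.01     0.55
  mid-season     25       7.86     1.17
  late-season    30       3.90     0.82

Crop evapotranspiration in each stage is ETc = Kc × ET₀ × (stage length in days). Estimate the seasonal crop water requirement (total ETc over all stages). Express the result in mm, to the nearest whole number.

initial: 0.55 × 3.01 × 35 = 57.94 mm
mid-season: 1.17 × 7.86 × 25 = 229.91 mm
late-season: 0.82 × 3.90 × 30 = 95.94 mm
Seasonal total = 383.79 mm

384 mm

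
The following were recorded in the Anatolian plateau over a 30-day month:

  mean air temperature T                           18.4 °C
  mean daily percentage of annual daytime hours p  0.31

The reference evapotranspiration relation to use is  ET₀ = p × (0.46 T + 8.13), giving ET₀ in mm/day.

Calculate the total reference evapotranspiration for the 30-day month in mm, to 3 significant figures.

ET₀ = 0.31 × (0.46 × 18.4 + 8.13) = 0.31 × 16.594 = 5.1441 mm/d
Monthly total = 5.1441 × 30 = 154.323 mm

154 mm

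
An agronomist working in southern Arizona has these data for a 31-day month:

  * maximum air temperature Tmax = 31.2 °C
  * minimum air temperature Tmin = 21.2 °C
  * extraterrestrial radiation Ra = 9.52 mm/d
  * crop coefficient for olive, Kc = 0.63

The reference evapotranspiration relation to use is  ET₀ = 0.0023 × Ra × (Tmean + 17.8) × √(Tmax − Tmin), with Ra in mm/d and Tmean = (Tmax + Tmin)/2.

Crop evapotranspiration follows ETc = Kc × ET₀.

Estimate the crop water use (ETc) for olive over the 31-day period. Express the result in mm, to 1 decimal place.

Tmean = (31.2 + 21.2)/2 = 26.20 °C
ET₀ = 0.0023 × 9.52 × (26.20 + 17.8) × √10.0 = 0.0023 × 9.52 × 44.00 × 3.1623 = 3.0466 mm/d
ETc = Kc × ET₀ = 0.63 × 3.0466 = 1.9194 mm/d
Over 31 days: 1.9194 × 31 = 59.501 mm

59.5 mm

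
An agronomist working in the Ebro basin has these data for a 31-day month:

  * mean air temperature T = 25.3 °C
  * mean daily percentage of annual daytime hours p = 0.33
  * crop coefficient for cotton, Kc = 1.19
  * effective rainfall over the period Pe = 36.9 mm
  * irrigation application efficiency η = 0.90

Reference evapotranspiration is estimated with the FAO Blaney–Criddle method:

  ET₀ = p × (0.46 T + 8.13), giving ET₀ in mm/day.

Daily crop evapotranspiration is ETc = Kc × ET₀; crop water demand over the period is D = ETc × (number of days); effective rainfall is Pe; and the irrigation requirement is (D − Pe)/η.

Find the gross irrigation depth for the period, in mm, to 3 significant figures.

ET₀ = 0.33 × (0.46 × 25.3 + 8.13) = 0.33 × 19.768 = 6.5234 mm/d
ETc = Kc × ET₀ = 1.19 × 6.5234 = 7.7628 mm/d
Crop demand D = ETc × 31 d = 7.7628 × 31 = 240.647 mm
D − Pe = 240.647 − 36.9 = 203.747 mm
Gross irrigation = 203.747 / 0.90 = 226.386 mm

226 mm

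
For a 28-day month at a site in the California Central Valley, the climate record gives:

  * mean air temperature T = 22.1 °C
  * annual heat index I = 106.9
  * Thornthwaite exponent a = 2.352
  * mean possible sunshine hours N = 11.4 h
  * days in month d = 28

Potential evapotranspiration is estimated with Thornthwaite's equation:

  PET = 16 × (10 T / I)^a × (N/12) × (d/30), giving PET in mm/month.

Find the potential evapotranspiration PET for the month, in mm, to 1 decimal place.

78.3 mm

10T/I = 10 × 22.1 / 106.9 = 2.0674
(10T/I)^a = 2.0674^2.352 = 5.5192
Uncorrected PET = 16 × 5.5192 = 88.307 mm
Correction = (N/12)(d/30) = (11.4/12)(28/30) = 0.8867
PET = 88.307 × 0.8867 = 78.302 mm/month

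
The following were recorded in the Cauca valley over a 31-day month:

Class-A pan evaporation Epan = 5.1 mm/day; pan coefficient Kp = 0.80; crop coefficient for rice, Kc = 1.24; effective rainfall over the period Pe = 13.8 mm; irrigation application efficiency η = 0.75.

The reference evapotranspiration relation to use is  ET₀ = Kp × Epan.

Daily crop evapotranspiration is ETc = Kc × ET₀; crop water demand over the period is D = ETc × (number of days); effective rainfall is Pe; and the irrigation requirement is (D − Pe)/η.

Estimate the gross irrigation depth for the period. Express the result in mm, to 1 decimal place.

190.7 mm

ET₀ = 0.80 × 5.1 = 4.0800 mm/d
ETc = Kc × ET₀ = 1.24 × 4.0800 = 5.0592 mm/d
Crop demand D = ETc × 31 d = 5.0592 × 31 = 156.835 mm
D − Pe = 156.835 − 13.8 = 143.035 mm
Gross irrigation = 143.035 / 0.75 = 190.713 mm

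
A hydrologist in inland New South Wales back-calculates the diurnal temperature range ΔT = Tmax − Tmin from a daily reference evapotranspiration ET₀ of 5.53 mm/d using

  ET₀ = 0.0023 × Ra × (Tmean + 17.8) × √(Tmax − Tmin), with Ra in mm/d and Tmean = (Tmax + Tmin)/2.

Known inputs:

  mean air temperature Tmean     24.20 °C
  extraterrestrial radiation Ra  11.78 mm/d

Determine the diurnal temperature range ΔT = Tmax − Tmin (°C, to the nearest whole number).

√ΔT = ET₀ / [0.0023 × Ra × (Tmean+17.8)] = 5.53 / (0.0023 × 11.78 × 42.00) = 4.8596
ΔT = 4.8596² = 23.616 °C

24 °C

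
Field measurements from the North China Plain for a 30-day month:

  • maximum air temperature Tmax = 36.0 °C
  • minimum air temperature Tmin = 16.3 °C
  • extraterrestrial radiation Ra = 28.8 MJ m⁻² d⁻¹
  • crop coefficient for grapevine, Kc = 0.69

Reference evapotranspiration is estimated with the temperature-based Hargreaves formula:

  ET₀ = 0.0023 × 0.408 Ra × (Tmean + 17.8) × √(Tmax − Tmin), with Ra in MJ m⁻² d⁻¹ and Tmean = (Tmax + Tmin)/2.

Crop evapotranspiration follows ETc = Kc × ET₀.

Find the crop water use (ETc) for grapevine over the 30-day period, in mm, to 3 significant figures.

Tmean = (36.0 + 16.3)/2 = 26.15 °C
0.408 Ra = 0.408 × 28.8 = 11.7504 mm/d equivalent
ET₀ = 0.0023 × 11.7504 × (26.15 + 17.8) × √19.7 = 0.0023 × 11.7504 × 43.95 × 4.4385 = 5.2720 mm/d
ETc = Kc × ET₀ = 0.69 × 5.2720 = 3.6377 mm/d
Over 30 days: 3.6377 × 30 = 109.131 mm

109 mm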